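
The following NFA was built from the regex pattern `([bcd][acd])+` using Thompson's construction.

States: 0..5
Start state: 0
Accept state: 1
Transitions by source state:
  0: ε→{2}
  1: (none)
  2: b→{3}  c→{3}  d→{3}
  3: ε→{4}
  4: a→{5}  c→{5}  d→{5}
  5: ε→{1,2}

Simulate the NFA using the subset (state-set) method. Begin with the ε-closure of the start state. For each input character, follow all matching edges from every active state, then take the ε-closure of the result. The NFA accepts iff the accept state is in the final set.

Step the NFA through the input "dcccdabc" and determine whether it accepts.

Answer: ACCEPT

Steps:
initial (ε-close {0}): {0,2}
'd' @ 1: {3,4}
'c' @ 2: {1,2,5}  ✓accept
'c' @ 3: {3,4}
'c' @ 4: {1,2,5}  ✓accept
'd' @ 5: {3,4}
'a' @ 6: {1,2,5}  ✓accept
'b' @ 7: {3,4}
'c' @ 8: {1,2,5}  ✓accept
end set {1,2,5} — state 1 in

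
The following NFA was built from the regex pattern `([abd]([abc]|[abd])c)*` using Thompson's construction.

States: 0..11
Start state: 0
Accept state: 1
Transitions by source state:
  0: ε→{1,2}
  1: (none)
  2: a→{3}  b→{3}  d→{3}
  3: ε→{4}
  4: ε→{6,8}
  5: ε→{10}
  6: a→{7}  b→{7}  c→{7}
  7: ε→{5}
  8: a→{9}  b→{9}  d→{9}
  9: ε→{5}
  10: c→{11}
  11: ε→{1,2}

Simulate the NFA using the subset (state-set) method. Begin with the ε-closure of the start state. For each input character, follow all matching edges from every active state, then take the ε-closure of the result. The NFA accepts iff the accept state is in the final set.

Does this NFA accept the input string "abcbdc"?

S₀ = ε-closure({0}) = {0,1,2}
'a' @ 1: {3,4,6,8}
'b' @ 2: {5,7,9,10}
'c' @ 3: {1,2,11}  ✓accept
'b' @ 4: {3,4,6,8}
'd' @ 5: {5,9,10}
'c' @ 6: {1,2,11}  ✓accept
end set {1,2,11} — state 1 in

Answer: ACCEPT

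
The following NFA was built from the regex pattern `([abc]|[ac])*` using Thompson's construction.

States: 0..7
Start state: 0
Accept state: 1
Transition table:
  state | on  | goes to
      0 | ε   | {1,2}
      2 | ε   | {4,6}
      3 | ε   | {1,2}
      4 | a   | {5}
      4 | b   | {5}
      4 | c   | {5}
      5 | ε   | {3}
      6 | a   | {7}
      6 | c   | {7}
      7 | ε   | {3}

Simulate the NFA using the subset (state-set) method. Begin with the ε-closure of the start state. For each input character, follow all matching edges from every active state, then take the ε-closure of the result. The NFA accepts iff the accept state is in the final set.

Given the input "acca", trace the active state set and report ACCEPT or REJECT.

Answer: ACCEPT

Trace:
start: ε-closure({0}) = {0,1,2,4,6}
'a' @ 1: {1,2,3,4,5,6,7}  ✓accept
'c' @ 2: {1,2,3,4,5,6,7}  ✓accept
'c' @ 3: {1,2,3,4,5,6,7}  ✓accept
'a' @ 4: {1,2,3,4,5,6,7}  ✓accept
final: {1,2,3,4,5,6,7}; accept 1 in set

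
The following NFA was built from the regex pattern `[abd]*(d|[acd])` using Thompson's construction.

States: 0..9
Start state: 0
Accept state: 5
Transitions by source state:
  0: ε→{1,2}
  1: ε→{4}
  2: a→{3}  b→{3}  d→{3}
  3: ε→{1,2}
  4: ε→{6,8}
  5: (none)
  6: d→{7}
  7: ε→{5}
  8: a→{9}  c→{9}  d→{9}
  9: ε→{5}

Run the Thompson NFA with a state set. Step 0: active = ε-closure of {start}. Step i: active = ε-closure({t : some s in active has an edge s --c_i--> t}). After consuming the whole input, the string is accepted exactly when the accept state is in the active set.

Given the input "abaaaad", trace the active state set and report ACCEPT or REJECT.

Answer: ACCEPT

Derivation:
initial (ε-close {0}): {0,1,2,4,6,8}
'a' @ 1: {1,2,3,4,5,6,8,9}  [accepting]
'b' @ 2: {1,2,3,4,6,8}
'a' @ 3: {1,2,3,4,5,6,8,9}  [accepting]
'a' @ 4: {1,2,3,4,5,6,8,9}  [accepting]
'a' @ 5: {1,2,3,4,5,6,8,9}  [accepting]
'a' @ 6: {1,2,3,4,5,6,8,9}  [accepting]
'd' @ 7: {1,2,3,4,5,6,7,8,9}  [accepting]
end set {1,2,3,4,5,6,7,8,9} — state 5 in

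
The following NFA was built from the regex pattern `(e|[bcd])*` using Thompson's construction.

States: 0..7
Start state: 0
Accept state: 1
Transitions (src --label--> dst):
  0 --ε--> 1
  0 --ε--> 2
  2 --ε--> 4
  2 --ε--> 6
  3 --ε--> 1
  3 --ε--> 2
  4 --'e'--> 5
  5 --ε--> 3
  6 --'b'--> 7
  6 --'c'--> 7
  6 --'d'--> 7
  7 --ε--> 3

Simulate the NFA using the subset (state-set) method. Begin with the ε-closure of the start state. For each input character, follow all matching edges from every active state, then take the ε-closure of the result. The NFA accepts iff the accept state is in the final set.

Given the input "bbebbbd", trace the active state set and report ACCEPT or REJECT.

start: ε-closure({0}) = {0,1,2,4,6}
'b' @ 1: {1,2,3,4,6,7}  ✓accept
'b' @ 2: {1,2,3,4,6,7}  ✓accept
'e' @ 3: {1,2,3,4,5,6}  ✓accept
'b' @ 4: {1,2,3,4,6,7}  ✓accept
'b' @ 5: {1,2,3,4,6,7}  ✓accept
'b' @ 6: {1,2,3,4,6,7}  ✓accept
'd' @ 7: {1,2,3,4,6,7}  ✓accept
final: {1,2,3,4,6,7}; accept 1 in set

Answer: ACCEPT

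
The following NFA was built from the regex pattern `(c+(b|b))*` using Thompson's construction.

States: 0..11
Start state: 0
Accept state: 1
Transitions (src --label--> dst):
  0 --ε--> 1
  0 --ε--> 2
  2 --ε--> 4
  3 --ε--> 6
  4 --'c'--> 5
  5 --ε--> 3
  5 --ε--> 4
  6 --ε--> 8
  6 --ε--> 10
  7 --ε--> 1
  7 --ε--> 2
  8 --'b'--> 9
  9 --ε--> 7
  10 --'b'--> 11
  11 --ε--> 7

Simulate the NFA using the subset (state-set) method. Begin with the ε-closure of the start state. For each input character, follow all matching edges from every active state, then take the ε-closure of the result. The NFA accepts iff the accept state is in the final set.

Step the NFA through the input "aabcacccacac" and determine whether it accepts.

S₀ = ε-closure({0}) = {0,1,2,4}
'a' @ 1: {}  — dead — no transitions
rest 'abcacccacac' ignored (set empty)
final: {}; accept 1 not in set

Answer: REJECT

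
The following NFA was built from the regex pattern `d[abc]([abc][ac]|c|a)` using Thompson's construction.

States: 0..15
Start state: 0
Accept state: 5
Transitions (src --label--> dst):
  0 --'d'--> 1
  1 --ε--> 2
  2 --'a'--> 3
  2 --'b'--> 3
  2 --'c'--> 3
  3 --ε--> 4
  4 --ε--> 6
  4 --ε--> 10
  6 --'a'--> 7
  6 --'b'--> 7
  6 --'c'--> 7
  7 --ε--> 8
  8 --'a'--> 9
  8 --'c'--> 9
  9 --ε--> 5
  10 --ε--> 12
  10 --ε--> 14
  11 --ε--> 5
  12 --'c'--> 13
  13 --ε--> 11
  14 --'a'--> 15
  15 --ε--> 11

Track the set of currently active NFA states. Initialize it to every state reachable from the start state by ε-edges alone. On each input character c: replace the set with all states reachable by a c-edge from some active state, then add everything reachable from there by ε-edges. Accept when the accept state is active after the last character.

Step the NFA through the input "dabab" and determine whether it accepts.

Answer: REJECT

Derivation:
initial (ε-close {0}): {0}
'd' @ 1: {1,2}
'a' @ 2: {3,4,6,10,12,14}
'b' @ 3: {7,8}
'a' @ 4: {5,9}  ✓accept
'b' @ 5: {}  — dead — no transitions
end set {} — state 5 not in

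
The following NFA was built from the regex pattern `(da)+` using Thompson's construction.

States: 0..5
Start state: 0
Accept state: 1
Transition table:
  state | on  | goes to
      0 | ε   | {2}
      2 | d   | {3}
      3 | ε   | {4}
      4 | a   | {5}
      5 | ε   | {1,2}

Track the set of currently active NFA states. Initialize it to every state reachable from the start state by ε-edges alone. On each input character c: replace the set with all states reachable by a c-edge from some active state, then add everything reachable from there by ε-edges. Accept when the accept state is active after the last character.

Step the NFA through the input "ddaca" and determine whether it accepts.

start: ε-closure({0}) = {0,2}
'd' @ 1: {3,4}
'd' @ 2: {}  — no active states
rest 'aca' ignored (set empty)
after full input: {}  (accept=1 not in)

Answer: REJECT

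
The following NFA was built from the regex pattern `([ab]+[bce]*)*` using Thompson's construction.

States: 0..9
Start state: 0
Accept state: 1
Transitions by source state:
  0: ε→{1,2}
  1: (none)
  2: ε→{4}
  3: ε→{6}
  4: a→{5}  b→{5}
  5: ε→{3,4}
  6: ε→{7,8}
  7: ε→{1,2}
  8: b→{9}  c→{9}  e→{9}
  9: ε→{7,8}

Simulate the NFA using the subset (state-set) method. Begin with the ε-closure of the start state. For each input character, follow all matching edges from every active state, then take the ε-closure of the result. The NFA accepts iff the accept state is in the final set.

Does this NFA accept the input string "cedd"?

Answer: REJECT

Trace:
initial (ε-close {0}): {0,1,2,4}
'c' @ 1: {}  — no active states
rest 'edd' ignored (set empty)
end set {} — state 1 not in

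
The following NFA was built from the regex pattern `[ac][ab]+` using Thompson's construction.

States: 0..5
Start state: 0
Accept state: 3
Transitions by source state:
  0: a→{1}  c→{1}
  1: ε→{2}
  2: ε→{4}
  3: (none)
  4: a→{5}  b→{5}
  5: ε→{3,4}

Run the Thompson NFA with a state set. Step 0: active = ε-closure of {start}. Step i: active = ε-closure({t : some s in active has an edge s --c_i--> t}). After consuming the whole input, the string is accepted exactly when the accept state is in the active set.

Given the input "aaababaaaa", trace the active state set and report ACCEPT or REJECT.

Answer: ACCEPT

Trace:
start: ε-closure({0}) = {0}
'a' @ 1: {1,2,4}
'a' @ 2: {3,4,5}  (accept∈set)
'a' @ 3: {3,4,5}  (accept∈set)
'b' @ 4: {3,4,5}  (accept∈set)
'a' @ 5: {3,4,5}  (accept∈set)
'b' @ 6: {3,4,5}  (accept∈set)
'a' @ 7: {3,4,5}  (accept∈set)
'a' @ 8: {3,4,5}  (accept∈set)
'a' @ 9: {3,4,5}  (accept∈set)
'a' @ 10: {3,4,5}  (accept∈set)
after full input: {3,4,5}  (accept=3 in)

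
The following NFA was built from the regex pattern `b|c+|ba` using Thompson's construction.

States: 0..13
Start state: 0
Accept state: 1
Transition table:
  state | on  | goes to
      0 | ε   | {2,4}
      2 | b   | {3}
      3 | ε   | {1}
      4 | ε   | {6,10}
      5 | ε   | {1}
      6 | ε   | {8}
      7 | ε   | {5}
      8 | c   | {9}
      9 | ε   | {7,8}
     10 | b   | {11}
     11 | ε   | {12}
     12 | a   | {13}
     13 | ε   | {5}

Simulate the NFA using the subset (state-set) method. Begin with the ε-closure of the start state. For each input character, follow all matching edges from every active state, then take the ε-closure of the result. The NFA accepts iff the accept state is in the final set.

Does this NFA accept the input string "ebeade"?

start: ε-closure({0}) = {0,2,4,6,8,10}
'e' @ 1: {}  — state set empty
rest 'beade' ignored (set empty)
after full input: {}  (accept=1 not in)

Answer: REJECT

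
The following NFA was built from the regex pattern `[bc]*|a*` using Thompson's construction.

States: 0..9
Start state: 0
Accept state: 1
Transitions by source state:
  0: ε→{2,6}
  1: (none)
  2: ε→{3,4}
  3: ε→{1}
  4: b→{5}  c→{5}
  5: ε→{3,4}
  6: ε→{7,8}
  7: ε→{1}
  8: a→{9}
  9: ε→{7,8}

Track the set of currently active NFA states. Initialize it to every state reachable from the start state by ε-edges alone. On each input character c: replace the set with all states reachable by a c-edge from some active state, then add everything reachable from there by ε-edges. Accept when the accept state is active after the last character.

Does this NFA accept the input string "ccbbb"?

S₀ = ε-closure({0}) = {0,1,2,3,4,6,7,8}
'c' @ 1: {1,3,4,5}  [accepting]
'c' @ 2: {1,3,4,5}  [accepting]
'b' @ 3: {1,3,4,5}  [accepting]
'b' @ 4: {1,3,4,5}  [accepting]
'b' @ 5: {1,3,4,5}  [accepting]
after full input: {1,3,4,5}  (accept=1 in)

Answer: ACCEPT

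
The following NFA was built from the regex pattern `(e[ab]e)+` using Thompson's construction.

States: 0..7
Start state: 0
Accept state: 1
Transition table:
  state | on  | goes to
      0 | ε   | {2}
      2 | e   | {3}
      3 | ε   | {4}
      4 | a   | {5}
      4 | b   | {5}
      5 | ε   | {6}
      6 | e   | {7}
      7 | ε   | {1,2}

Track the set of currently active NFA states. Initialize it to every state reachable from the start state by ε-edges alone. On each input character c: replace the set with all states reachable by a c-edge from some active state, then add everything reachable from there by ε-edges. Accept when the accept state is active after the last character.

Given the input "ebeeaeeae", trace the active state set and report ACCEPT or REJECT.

start: ε-closure({0}) = {0,2}
'e' @ 1: {3,4}
'b' @ 2: {5,6}
'e' @ 3: {1,2,7}  ✓accept
'e' @ 4: {3,4}
'a' @ 5: {5,6}
'e' @ 6: {1,2,7}  ✓accept
'e' @ 7: {3,4}
'a' @ 8: {5,6}
'e' @ 9: {1,2,7}  ✓accept
final: {1,2,7}; accept 1 in set

Answer: ACCEPT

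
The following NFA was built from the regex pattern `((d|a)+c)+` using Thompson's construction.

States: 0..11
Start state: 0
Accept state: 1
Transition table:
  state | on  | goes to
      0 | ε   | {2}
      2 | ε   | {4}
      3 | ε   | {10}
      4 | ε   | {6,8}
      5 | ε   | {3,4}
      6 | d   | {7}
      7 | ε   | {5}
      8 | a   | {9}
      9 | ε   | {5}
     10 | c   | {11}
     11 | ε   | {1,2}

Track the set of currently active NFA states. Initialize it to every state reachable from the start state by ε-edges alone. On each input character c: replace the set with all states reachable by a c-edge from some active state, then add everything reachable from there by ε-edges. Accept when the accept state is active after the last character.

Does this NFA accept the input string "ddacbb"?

Answer: REJECT

Derivation:
start: ε-closure({0}) = {0,2,4,6,8}
'd' @ 1: {3,4,5,6,7,8,10}
'd' @ 2: {3,4,5,6,7,8,10}
'a' @ 3: {3,4,5,6,8,9,10}
'c' @ 4: {1,2,4,6,8,11}  ✓accept
'b' @ 5: {}  — state set empty
rest 'b' ignored (set empty)
final: {}; accept 1 not in set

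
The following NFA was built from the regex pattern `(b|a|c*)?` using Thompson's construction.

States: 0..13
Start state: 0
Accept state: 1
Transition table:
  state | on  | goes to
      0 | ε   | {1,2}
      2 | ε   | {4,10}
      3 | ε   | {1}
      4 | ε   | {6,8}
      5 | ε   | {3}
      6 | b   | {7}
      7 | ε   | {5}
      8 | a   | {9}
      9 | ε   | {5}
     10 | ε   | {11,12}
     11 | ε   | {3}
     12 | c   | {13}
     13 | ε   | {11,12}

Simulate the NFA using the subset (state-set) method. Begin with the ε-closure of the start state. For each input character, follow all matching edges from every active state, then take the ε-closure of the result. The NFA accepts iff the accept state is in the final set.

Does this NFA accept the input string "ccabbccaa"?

S₀ = ε-closure({0}) = {0,1,2,3,4,6,8,10,11,12}
'c' @ 1: {1,3,11,12,13}  ✓accept
'c' @ 2: {1,3,11,12,13}  ✓accept
'a' @ 3: {}  — state set empty
rest 'bbccaa' ignored (set empty)
final: {}; accept 1 not in set

Answer: REJECT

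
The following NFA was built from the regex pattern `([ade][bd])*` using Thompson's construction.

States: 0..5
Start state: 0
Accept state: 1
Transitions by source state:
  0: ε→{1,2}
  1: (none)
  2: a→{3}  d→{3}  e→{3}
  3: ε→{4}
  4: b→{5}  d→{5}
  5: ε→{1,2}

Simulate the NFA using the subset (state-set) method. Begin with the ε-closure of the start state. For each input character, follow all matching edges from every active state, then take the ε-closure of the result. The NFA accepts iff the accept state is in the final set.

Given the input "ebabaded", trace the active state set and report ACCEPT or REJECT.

Answer: ACCEPT

Steps:
start: ε-closure({0}) = {0,1,2}
'e' @ 1: {3,4}
'b' @ 2: {1,2,5}  [accepting]
'a' @ 3: {3,4}
'b' @ 4: {1,2,5}  [accepting]
'a' @ 5: {3,4}
'd' @ 6: {1,2,5}  [accepting]
'e' @ 7: {3,4}
'd' @ 8: {1,2,5}  [accepting]
final: {1,2,5}; accept 1 in set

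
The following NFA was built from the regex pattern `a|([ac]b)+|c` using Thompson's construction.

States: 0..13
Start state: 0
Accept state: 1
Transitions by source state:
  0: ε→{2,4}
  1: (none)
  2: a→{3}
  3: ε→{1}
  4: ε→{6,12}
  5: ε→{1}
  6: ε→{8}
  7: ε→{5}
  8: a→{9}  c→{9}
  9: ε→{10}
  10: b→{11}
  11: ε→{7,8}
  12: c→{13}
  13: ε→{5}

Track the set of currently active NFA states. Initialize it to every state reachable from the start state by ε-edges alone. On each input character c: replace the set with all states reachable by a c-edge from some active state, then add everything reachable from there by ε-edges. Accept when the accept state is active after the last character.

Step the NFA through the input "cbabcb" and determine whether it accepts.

S₀ = ε-closure({0}) = {0,2,4,6,8,12}
'c' @ 1: {1,5,9,10,13}  [accepting]
'b' @ 2: {1,5,7,8,11}  [accepting]
'a' @ 3: {9,10}
'b' @ 4: {1,5,7,8,11}  [accepting]
'c' @ 5: {9,10}
'b' @ 6: {1,5,7,8,11}  [accepting]
after full input: {1,5,7,8,11}  (accept=1 in)

Answer: ACCEPT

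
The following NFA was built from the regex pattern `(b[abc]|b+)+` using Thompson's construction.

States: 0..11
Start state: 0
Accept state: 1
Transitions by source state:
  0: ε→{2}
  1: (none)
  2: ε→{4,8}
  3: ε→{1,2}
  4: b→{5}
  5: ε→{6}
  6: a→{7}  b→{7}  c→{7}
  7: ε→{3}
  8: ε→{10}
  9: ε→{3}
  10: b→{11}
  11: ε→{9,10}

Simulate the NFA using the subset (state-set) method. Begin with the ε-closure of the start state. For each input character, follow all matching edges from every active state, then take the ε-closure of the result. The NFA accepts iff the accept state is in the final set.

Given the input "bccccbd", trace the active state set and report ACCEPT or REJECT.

Answer: REJECT

Derivation:
S₀ = ε-closure({0}) = {0,2,4,8,10}
'b' @ 1: {1,2,3,4,5,6,8,9,10,11}  [accepting]
'c' @ 2: {1,2,3,4,7,8,10}  [accepting]
'c' @ 3: {}  — dead — no transitions
rest 'ccbd' ignored (set empty)
after full input: {}  (accept=1 not in)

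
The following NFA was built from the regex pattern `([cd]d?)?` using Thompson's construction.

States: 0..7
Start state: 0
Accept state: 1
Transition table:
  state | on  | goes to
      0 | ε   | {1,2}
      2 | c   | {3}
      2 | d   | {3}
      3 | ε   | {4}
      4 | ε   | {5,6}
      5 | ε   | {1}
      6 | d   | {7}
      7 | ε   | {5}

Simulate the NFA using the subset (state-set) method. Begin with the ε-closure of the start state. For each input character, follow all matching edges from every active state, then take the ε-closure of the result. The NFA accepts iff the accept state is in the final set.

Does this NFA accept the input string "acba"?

Answer: REJECT

Derivation:
initial (ε-close {0}): {0,1,2}
'a' @ 1: {}  — dead — no transitions
rest 'cba' ignored (set empty)
after full input: {}  (accept=1 not in)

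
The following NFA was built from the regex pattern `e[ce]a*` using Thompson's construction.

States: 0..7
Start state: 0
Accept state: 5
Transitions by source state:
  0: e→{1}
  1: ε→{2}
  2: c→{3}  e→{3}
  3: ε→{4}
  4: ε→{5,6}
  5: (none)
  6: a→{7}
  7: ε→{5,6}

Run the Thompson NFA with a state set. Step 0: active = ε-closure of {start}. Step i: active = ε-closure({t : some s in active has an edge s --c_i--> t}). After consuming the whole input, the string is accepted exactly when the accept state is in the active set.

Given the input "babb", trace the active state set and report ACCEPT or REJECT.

Answer: REJECT

Derivation:
start: ε-closure({0}) = {0}
'b' @ 1: {}  — no active states
rest 'abb' ignored (set empty)
end set {} — state 5 not in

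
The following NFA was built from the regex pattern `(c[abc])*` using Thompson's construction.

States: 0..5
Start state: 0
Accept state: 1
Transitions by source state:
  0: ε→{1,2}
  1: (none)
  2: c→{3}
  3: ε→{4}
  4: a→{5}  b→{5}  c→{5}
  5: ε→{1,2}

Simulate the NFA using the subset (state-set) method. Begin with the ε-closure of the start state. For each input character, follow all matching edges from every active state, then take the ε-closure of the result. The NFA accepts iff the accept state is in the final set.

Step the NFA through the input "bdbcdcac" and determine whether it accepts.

Answer: REJECT

Trace:
start: ε-closure({0}) = {0,1,2}
'b' @ 1: {}  — dead — no transitions
rest 'dbcdcac' ignored (set empty)
final: {}; accept 1 not in set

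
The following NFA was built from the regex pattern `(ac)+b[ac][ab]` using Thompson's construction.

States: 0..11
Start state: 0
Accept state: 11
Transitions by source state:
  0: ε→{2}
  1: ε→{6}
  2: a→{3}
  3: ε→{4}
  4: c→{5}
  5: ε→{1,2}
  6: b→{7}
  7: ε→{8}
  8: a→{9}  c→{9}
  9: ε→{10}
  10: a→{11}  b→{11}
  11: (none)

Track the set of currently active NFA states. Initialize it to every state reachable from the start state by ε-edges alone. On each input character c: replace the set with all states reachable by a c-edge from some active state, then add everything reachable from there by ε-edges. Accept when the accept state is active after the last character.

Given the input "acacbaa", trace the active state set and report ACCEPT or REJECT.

initial (ε-close {0}): {0,2}
'a' @ 1: {3,4}
'c' @ 2: {1,2,5,6}
'a' @ 3: {3,4}
'c' @ 4: {1,2,5,6}
'b' @ 5: {7,8}
'a' @ 6: {9,10}
'a' @ 7: {11}  [accepting]
final: {11}; accept 11 in set

Answer: ACCEPT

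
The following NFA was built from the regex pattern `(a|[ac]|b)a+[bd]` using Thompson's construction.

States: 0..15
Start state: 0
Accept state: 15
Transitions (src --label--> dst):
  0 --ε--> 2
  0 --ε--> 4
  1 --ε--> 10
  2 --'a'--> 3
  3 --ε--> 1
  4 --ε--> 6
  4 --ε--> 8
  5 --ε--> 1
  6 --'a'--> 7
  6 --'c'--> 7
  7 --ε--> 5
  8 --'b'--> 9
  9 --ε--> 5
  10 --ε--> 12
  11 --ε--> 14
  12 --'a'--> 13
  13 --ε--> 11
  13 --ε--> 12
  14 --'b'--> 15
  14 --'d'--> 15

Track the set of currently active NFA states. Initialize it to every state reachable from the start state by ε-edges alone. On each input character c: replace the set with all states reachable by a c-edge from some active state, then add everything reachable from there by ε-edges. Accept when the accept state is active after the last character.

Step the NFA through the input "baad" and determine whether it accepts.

Answer: ACCEPT

Derivation:
start: ε-closure({0}) = {0,2,4,6,8}
'b' @ 1: {1,5,9,10,12}
'a' @ 2: {11,12,13,14}
'a' @ 3: {11,12,13,14}
'd' @ 4: {15}  [accepting]
end set {15} — state 15 in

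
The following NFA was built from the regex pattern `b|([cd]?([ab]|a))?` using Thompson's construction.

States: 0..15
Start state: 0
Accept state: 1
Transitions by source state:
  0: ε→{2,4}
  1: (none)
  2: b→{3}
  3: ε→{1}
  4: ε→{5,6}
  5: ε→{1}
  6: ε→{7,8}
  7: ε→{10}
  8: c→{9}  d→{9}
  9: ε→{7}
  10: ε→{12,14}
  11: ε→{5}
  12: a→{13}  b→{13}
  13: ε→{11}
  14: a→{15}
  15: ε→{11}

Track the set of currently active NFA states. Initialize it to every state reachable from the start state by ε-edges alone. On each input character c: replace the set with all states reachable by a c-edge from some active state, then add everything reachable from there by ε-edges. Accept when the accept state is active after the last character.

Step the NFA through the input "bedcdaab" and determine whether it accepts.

Answer: REJECT

Derivation:
S₀ = ε-closure({0}) = {0,1,2,4,5,6,7,8,10,12,14}
'b' @ 1: {1,3,5,11,13}  [accepting]
'e' @ 2: {}  — dead — no transitions
rest 'dcdaab' ignored (set empty)
final: {}; accept 1 not in set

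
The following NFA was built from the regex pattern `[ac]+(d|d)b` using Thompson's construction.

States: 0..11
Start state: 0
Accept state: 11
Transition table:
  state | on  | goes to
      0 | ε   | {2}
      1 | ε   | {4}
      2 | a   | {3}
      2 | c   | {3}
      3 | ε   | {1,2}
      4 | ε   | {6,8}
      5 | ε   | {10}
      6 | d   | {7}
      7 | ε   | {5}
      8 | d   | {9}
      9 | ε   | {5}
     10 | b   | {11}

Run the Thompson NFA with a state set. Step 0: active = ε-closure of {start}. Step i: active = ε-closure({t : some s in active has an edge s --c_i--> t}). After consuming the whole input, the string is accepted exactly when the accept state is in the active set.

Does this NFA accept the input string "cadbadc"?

initial (ε-close {0}): {0,2}
'c' @ 1: {1,2,3,4,6,8}
'a' @ 2: {1,2,3,4,6,8}
'd' @ 3: {5,7,9,10}
'b' @ 4: {11}  ✓accept
'a' @ 5: {}  — dead — no transitions
rest 'dc' ignored (set empty)
after full input: {}  (accept=11 not in)

Answer: REJECT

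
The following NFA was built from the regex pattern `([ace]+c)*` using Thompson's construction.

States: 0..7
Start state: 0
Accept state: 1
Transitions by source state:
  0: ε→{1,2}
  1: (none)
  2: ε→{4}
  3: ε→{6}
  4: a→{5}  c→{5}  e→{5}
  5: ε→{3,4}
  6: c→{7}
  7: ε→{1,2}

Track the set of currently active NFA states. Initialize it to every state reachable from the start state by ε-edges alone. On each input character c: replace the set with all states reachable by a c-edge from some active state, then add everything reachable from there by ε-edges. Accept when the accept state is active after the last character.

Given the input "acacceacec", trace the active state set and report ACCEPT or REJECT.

Answer: ACCEPT

Steps:
start: ε-closure({0}) = {0,1,2,4}
'a' @ 1: {3,4,5,6}
'c' @ 2: {1,2,3,4,5,6,7}  (accept∈set)
'a' @ 3: {3,4,5,6}
'c' @ 4: {1,2,3,4,5,6,7}  (accept∈set)
'c' @ 5: {1,2,3,4,5,6,7}  (accept∈set)
'e' @ 6: {3,4,5,6}
'a' @ 7: {3,4,5,6}
'c' @ 8: {1,2,3,4,5,6,7}  (accept∈set)
'e' @ 9: {3,4,5,6}
'c' @ 10: {1,2,3,4,5,6,7}  (accept∈set)
after full input: {1,2,3,4,5,6,7}  (accept=1 in)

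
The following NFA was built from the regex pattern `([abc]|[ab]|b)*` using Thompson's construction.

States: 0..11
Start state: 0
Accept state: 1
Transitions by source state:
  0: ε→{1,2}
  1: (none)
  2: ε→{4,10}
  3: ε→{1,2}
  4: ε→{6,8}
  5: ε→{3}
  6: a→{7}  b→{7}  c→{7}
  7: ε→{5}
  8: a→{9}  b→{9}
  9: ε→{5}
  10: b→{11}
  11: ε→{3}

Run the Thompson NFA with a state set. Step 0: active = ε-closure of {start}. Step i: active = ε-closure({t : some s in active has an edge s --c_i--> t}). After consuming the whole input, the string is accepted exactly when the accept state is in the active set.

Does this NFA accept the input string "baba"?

Answer: ACCEPT

Trace:
S₀ = ε-closure({0}) = {0,1,2,4,6,8,10}
'b' @ 1: {1,2,3,4,5,6,7,8,9,10,11}  (accept∈set)
'a' @ 2: {1,2,3,4,5,6,7,8,9,10}  (accept∈set)
'b' @ 3: {1,2,3,4,5,6,7,8,9,10,11}  (accept∈set)
'a' @ 4: {1,2,3,4,5,6,7,8,9,10}  (accept∈set)
end set {1,2,3,4,5,6,7,8,9,10} — state 1 in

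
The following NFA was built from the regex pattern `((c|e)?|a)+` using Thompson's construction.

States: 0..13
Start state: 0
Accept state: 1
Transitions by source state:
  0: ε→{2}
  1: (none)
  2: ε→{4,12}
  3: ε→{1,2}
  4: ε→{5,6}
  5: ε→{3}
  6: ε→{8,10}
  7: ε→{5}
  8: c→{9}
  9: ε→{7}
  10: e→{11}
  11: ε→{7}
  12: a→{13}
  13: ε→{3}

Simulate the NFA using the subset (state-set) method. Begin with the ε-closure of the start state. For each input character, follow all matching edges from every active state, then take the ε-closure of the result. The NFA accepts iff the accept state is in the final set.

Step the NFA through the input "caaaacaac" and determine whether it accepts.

initial (ε-close {0}): {0,1,2,3,4,5,6,8,10,12}
'c' @ 1: {1,2,3,4,5,6,7,8,9,10,12}  (accept∈set)
'a' @ 2: {1,2,3,4,5,6,8,10,12,13}  (accept∈set)
'a' @ 3: {1,2,3,4,5,6,8,10,12,13}  (accept∈set)
'a' @ 4: {1,2,3,4,5,6,8,10,12,13}  (accept∈set)
'a' @ 5: {1,2,3,4,5,6,8,10,12,13}  (accept∈set)
'c' @ 6: {1,2,3,4,5,6,7,8,9,10,12}  (accept∈set)
'a' @ 7: {1,2,3,4,5,6,8,10,12,13}  (accept∈set)
'a' @ 8: {1,2,3,4,5,6,8,10,12,13}  (accept∈set)
'c' @ 9: {1,2,3,4,5,6,7,8,9,10,12}  (accept∈set)
final: {1,2,3,4,5,6,7,8,9,10,12}; accept 1 in set

Answer: ACCEPT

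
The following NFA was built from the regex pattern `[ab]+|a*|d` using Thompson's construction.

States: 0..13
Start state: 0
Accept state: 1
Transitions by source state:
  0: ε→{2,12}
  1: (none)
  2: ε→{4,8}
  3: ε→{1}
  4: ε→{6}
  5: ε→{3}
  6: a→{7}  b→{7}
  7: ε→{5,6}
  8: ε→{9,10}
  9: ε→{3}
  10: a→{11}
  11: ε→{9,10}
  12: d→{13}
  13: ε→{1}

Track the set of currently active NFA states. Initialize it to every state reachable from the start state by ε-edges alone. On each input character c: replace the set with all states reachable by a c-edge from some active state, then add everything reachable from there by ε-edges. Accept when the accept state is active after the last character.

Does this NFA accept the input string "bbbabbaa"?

Answer: ACCEPT

Derivation:
start: ε-closure({0}) = {0,1,2,3,4,6,8,9,10,12}
'b' @ 1: {1,3,5,6,7}  [accepting]
'b' @ 2: {1,3,5,6,7}  [accepting]
'b' @ 3: {1,3,5,6,7}  [accepting]
'a' @ 4: {1,3,5,6,7}  [accepting]
'b' @ 5: {1,3,5,6,7}  [accepting]
'b' @ 6: {1,3,5,6,7}  [accepting]
'a' @ 7: {1,3,5,6,7}  [accepting]
'a' @ 8: {1,3,5,6,7}  [accepting]
end set {1,3,5,6,7} — state 1 in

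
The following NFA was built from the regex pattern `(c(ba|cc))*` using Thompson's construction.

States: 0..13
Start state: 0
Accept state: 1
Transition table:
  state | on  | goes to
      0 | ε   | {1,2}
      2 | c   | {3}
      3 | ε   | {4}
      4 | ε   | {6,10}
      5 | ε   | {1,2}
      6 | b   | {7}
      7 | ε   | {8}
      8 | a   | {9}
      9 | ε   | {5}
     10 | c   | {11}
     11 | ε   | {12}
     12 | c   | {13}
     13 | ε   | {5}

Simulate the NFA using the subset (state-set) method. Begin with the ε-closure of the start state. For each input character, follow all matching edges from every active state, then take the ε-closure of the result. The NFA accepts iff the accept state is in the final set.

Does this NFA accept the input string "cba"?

start: ε-closure({0}) = {0,1,2}
'c' @ 1: {3,4,6,10}
'b' @ 2: {7,8}
'a' @ 3: {1,2,5,9}  (accept∈set)
after full input: {1,2,5,9}  (accept=1 in)

Answer: ACCEPT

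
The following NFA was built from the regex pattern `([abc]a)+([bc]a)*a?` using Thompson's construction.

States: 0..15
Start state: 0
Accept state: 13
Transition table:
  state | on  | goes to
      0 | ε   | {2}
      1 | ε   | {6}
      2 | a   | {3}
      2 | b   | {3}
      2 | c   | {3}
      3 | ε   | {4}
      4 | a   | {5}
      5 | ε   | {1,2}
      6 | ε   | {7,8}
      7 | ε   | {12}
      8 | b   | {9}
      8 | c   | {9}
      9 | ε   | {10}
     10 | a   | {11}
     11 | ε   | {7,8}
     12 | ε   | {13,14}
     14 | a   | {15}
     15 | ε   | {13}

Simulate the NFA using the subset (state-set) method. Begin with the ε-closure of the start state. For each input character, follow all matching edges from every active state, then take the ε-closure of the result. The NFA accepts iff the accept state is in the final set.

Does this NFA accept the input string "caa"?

start: ε-closure({0}) = {0,2}
'c' @ 1: {3,4}
'a' @ 2: {1,2,5,6,7,8,12,13,14}  ✓accept
'a' @ 3: {3,4,13,15}  ✓accept
after full input: {3,4,13,15}  (accept=13 in)

Answer: ACCEPT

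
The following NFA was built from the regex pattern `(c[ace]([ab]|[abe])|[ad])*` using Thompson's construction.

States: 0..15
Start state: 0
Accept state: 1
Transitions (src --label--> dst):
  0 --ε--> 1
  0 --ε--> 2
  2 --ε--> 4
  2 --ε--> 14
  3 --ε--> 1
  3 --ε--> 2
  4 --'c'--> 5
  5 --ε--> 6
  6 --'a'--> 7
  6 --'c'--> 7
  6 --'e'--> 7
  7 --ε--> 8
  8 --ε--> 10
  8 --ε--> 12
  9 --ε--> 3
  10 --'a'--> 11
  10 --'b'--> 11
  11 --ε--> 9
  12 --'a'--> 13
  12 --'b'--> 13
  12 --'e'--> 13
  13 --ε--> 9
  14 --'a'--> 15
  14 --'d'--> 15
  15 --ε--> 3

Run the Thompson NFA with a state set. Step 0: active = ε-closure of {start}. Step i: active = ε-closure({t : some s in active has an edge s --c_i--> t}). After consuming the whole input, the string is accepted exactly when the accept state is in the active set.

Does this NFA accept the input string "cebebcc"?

initial (ε-close {0}): {0,1,2,4,14}
'c' @ 1: {5,6}
'e' @ 2: {7,8,10,12}
'b' @ 3: {1,2,3,4,9,11,13,14}  [accepting]
'e' @ 4: {}  — no active states
rest 'bcc' ignored (set empty)
after full input: {}  (accept=1 not in)

Answer: REJECT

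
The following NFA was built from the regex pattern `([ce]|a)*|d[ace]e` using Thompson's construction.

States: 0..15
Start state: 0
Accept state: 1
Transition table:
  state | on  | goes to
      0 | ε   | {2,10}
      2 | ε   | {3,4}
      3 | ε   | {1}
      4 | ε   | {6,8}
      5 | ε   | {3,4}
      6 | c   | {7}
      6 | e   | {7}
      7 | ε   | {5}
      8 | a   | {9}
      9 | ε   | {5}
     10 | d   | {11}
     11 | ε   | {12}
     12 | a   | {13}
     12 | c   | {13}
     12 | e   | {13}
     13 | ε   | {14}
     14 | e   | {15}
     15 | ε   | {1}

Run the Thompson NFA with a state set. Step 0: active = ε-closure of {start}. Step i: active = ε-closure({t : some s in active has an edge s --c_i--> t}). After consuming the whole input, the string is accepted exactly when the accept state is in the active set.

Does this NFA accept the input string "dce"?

initial (ε-close {0}): {0,1,2,3,4,6,8,10}
'd' @ 1: {11,12}
'c' @ 2: {13,14}
'e' @ 3: {1,15}  (accept∈set)
final: {1,15}; accept 1 in set

Answer: ACCEPT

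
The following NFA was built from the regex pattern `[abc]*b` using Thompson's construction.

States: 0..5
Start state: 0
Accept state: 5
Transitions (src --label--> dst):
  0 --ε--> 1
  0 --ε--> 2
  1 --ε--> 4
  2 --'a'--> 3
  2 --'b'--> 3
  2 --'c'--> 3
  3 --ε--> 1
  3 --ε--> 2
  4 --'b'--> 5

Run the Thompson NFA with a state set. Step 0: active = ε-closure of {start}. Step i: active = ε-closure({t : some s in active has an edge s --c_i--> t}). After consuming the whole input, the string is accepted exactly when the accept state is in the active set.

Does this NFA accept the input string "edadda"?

Answer: REJECT

Trace:
initial (ε-close {0}): {0,1,2,4}
'e' @ 1: {}  — state set empty
rest 'dadda' ignored (set empty)
after full input: {}  (accept=5 not in)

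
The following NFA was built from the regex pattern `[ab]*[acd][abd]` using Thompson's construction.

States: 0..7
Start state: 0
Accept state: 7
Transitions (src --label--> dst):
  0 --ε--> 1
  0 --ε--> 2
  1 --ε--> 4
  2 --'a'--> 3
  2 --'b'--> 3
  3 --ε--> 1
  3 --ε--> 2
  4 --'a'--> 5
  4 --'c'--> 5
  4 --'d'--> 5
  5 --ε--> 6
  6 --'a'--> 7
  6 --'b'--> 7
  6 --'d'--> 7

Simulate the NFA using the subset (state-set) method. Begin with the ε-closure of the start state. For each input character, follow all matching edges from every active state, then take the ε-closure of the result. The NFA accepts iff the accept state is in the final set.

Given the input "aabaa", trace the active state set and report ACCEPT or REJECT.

initial (ε-close {0}): {0,1,2,4}
'a' @ 1: {1,2,3,4,5,6}
'a' @ 2: {1,2,3,4,5,6,7}  [accepting]
'b' @ 3: {1,2,3,4,7}  [accepting]
'a' @ 4: {1,2,3,4,5,6}
'a' @ 5: {1,2,3,4,5,6,7}  [accepting]
after full input: {1,2,3,4,5,6,7}  (accept=7 in)

Answer: ACCEPT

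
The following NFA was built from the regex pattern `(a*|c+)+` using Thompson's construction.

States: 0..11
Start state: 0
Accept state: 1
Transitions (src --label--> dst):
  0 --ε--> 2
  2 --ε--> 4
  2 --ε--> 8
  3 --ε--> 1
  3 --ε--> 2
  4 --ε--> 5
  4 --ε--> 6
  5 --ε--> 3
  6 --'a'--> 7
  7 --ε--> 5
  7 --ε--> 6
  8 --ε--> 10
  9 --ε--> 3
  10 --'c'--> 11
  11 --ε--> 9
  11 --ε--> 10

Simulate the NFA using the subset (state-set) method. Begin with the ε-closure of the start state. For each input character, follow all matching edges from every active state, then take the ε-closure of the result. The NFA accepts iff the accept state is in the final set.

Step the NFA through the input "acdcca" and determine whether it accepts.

start: ε-closure({0}) = {0,1,2,3,4,5,6,8,10}
'a' @ 1: {1,2,3,4,5,6,7,8,10}  (accept∈set)
'c' @ 2: {1,2,3,4,5,6,8,9,10,11}  (accept∈set)
'd' @ 3: {}  — no active states
rest 'cca' ignored (set empty)
end set {} — state 1 not in

Answer: REJECT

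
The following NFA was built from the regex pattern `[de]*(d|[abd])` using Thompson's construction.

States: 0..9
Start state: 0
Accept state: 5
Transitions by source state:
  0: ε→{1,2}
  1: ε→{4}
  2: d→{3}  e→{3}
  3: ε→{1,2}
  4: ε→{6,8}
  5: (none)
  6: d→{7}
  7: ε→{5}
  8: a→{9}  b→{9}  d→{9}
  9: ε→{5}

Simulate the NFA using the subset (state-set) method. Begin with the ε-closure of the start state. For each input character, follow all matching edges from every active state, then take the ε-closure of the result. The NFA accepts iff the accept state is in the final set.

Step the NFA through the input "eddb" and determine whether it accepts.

Answer: ACCEPT

Steps:
start: ε-closure({0}) = {0,1,2,4,6,8}
'e' @ 1: {1,2,3,4,6,8}
'd' @ 2: {1,2,3,4,5,6,7,8,9}  ✓accept
'd' @ 3: {1,2,3,4,5,6,7,8,9}  ✓accept
'b' @ 4: {5,9}  ✓accept
final: {5,9}; accept 5 in set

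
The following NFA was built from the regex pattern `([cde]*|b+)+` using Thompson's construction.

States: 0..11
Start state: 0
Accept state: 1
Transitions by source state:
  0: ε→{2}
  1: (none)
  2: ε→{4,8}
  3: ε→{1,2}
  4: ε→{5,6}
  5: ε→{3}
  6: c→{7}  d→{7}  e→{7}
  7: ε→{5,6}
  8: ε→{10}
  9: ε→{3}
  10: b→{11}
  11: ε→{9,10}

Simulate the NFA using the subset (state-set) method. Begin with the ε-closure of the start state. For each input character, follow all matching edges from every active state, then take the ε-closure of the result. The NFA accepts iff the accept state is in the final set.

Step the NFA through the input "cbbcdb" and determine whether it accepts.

start: ε-closure({0}) = {0,1,2,3,4,5,6,8,10}
'c' @ 1: {1,2,3,4,5,6,7,8,10}  ✓accept
'b' @ 2: {1,2,3,4,5,6,8,9,10,11}  ✓accept
'b' @ 3: {1,2,3,4,5,6,8,9,10,11}  ✓accept
'c' @ 4: {1,2,3,4,5,6,7,8,10}  ✓accept
'd' @ 5: {1,2,3,4,5,6,7,8,10}  ✓accept
'b' @ 6: {1,2,3,4,5,6,8,9,10,11}  ✓accept
end set {1,2,3,4,5,6,8,9,10,11} — state 1 in

Answer: ACCEPT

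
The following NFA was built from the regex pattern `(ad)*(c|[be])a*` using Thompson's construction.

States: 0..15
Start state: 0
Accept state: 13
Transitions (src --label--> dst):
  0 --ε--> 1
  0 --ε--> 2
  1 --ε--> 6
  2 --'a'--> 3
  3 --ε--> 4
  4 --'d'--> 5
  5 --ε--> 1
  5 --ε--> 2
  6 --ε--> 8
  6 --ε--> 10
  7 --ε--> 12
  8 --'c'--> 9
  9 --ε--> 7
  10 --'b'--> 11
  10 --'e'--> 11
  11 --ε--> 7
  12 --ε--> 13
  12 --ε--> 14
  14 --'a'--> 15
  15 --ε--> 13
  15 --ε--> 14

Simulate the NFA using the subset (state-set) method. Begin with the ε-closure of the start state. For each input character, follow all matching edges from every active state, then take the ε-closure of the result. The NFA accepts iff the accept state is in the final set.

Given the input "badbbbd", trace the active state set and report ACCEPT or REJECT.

start: ε-closure({0}) = {0,1,2,6,8,10}
'b' @ 1: {7,11,12,13,14}  [accepting]
'a' @ 2: {13,14,15}  [accepting]
'd' @ 3: {}  — dead — no transitions
rest 'bbbd' ignored (set empty)
after full input: {}  (accept=13 not in)

Answer: REJECT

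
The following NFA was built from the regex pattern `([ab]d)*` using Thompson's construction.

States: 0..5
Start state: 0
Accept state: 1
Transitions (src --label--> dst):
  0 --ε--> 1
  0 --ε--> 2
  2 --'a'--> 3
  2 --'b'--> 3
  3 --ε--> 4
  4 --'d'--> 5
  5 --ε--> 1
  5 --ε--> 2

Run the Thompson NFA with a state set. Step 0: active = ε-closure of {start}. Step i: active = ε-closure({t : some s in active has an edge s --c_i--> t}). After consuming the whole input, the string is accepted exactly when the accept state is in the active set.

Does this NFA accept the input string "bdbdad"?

S₀ = ε-closure({0}) = {0,1,2}
'b' @ 1: {3,4}
'd' @ 2: {1,2,5}  [accepting]
'b' @ 3: {3,4}
'd' @ 4: {1,2,5}  [accepting]
'a' @ 5: {3,4}
'd' @ 6: {1,2,5}  [accepting]
after full input: {1,2,5}  (accept=1 in)

Answer: ACCEPT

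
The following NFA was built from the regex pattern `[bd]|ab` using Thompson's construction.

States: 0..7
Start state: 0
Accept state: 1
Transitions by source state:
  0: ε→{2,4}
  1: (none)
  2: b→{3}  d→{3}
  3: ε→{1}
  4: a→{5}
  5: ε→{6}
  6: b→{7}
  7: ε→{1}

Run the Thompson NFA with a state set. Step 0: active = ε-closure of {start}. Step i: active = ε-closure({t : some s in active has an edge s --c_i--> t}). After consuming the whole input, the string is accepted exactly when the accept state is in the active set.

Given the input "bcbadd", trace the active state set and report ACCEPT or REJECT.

start: ε-closure({0}) = {0,2,4}
'b' @ 1: {1,3}  ✓accept
'c' @ 2: {}  — state set empty
rest 'badd' ignored (set empty)
end set {} — state 1 not in

Answer: REJECT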